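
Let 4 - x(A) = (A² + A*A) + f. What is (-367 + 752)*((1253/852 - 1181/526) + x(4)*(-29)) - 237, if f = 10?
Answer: 94948795213/224076 ≈ 4.2374e+5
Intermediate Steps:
x(A) = -6 - 2*A² (x(A) = 4 - ((A² + A*A) + 10) = 4 - ((A² + A²) + 10) = 4 - (2*A² + 10) = 4 - (10 + 2*A²) = 4 + (-10 - 2*A²) = -6 - 2*A²)
(-367 + 752)*((1253/852 - 1181/526) + x(4)*(-29)) - 237 = (-367 + 752)*((1253/852 - 1181/526) + (-6 - 2*4²)*(-29)) - 237 = 385*((1253*(1/852) - 1181*1/526) + (-6 - 2*16)*(-29)) - 237 = 385*((1253/852 - 1181/526) + (-6 - 32)*(-29)) - 237 = 385*(-173567/224076 - 38*(-29)) - 237 = 385*(-173567/224076 + 1102) - 237 = 385*(246758185/224076) - 237 = 95001901225/224076 - 237 = 94948795213/224076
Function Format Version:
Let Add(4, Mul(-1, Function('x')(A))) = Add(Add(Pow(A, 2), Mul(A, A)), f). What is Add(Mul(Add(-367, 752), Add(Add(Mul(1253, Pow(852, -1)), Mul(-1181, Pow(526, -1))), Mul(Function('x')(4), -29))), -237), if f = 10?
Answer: Rational(94948795213, 224076) ≈ 4.2374e+5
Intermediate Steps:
Function('x')(A) = Add(-6, Mul(-2, Pow(A, 2))) (Function('x')(A) = Add(4, Mul(-1, Add(Add(Pow(A, 2), Mul(A, A)), 10))) = Add(4, Mul(-1, Add(Add(Pow(A, 2), Pow(A, 2)), 10))) = Add(4, Mul(-1, Add(Mul(2, Pow(A, 2)), 10))) = Add(4, Mul(-1, Add(10, Mul(2, Pow(A, 2))))) = Add(4, Add(-10, Mul(-2, Pow(A, 2)))) = Add(-6, Mul(-2, Pow(A, 2))))
Add(Mul(Add(-367, 752), Add(Add(Mul(1253, Pow(852, -1)), Mul(-1181, Pow(526, -1))), Mul(Function('x')(4), -29))), -237) = Add(Mul(Add(-367, 752), Add(Add(Mul(1253, Pow(852, -1)), Mul(-1181, Pow(526, -1))), Mul(Add(-6, Mul(-2, Pow(4, 2))), -29))), -237) = Add(Mul(385, Add(Add(Mul(1253, Rational(1, 852)), Mul(-1181, Rational(1, 526))), Mul(Add(-6, Mul(-2, 16)), -29))), -237) = Add(Mul(385, Add(Add(Rational(1253, 852), Rational(-1181, 526)), Mul(Add(-6, -32), -29))), -237) = Add(Mul(385, Add(Rational(-173567, 224076), Mul(-38, -29))), -237) = Add(Mul(385, Add(Rational(-173567, 224076), 1102)), -237) = Add(Mul(385, Rational(246758185, 224076)), -237) = Add(Rational(95001901225, 224076), -237) = Rational(94948795213, 224076)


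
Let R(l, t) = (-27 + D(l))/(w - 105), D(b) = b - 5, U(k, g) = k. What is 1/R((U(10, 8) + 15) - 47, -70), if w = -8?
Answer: 113/54 ≈ 2.0926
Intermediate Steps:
D(b) = -5 + b
R(l, t) = 32/113 - l/113 (R(l, t) = (-27 + (-5 + l))/(-8 - 105) = (-32 + l)/(-113) = (-32 + l)*(-1/113) = 32/113 - l/113)
1/R((U(10, 8) + 15) - 47, -70) = 1/(32/113 - ((10 + 15) - 47)/113) = 1/(32/113 - (25 - 47)/113) = 1/(32/113 - 1/113*(-22)) = 1/(32/113 + 22/113) = 1/(54/113) = 113/54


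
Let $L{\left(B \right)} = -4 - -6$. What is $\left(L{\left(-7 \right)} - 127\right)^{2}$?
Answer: $15625$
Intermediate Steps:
$L{\left(B \right)} = 2$ ($L{\left(B \right)} = -4 + 6 = 2$)
$\left(L{\left(-7 \right)} - 127\right)^{2} = \left(2 - 127\right)^{2} = \left(-125\right)^{2} = 15625$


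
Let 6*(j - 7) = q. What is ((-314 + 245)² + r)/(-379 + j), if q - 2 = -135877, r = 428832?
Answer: -2601558/138107 ≈ -18.837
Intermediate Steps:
q = -135875 (q = 2 - 135877 = -135875)
j = -135833/6 (j = 7 + (⅙)*(-135875) = 7 - 135875/6 = -135833/6 ≈ -22639.)
((-314 + 245)² + r)/(-379 + j) = ((-314 + 245)² + 428832)/(-379 - 135833/6) = ((-69)² + 428832)/(-138107/6) = (4761 + 428832)*(-6/138107) = 433593*(-6/138107) = -2601558/138107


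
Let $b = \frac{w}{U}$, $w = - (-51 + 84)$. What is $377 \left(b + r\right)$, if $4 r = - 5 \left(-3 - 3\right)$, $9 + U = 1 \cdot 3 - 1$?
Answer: $\frac{64467}{14} \approx 4604.8$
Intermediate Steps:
$w = -33$ ($w = \left(-1\right) 33 = -33$)
$U = -7$ ($U = -9 + \left(1 \cdot 3 - 1\right) = -9 + \left(3 - 1\right) = -9 + 2 = -7$)
$b = \frac{33}{7}$ ($b = - \frac{33}{-7} = \left(-33\right) \left(- \frac{1}{7}\right) = \frac{33}{7} \approx 4.7143$)
$r = \frac{15}{2}$ ($r = \frac{\left(-5\right) \left(-3 - 3\right)}{4} = \frac{\left(-5\right) \left(-6\right)}{4} = \frac{1}{4} \cdot 30 = \frac{15}{2} \approx 7.5$)
$377 \left(b + r\right) = 377 \left(\frac{33}{7} + \frac{15}{2}\right) = 377 \cdot \frac{171}{14} = \frac{64467}{14}$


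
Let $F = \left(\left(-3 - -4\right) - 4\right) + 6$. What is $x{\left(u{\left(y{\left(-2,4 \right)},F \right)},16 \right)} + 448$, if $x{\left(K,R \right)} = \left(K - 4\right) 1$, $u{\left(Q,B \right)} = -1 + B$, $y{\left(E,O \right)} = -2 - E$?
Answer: $446$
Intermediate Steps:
$F = 3$ ($F = \left(\left(-3 + 4\right) - 4\right) + 6 = \left(1 - 4\right) + 6 = -3 + 6 = 3$)
$x{\left(K,R \right)} = -4 + K$ ($x{\left(K,R \right)} = \left(-4 + K\right) 1 = -4 + K$)
$x{\left(u{\left(y{\left(-2,4 \right)},F \right)},16 \right)} + 448 = \left(-4 + \left(-1 + 3\right)\right) + 448 = \left(-4 + 2\right) + 448 = -2 + 448 = 446$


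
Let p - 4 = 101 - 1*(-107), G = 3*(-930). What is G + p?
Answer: -2578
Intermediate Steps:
G = -2790
p = 212 (p = 4 + (101 - 1*(-107)) = 4 + (101 + 107) = 4 + 208 = 212)
G + p = -2790 + 212 = -2578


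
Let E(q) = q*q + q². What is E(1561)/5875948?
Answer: 2436721/2937974 ≈ 0.82939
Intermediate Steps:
E(q) = 2*q² (E(q) = q² + q² = 2*q²)
E(1561)/5875948 = (2*1561²)/5875948 = (2*2436721)*(1/5875948) = 4873442*(1/5875948) = 2436721/2937974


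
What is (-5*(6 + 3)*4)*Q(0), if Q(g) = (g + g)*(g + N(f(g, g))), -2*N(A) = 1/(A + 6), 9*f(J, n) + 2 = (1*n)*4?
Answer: 0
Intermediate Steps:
f(J, n) = -2/9 + 4*n/9 (f(J, n) = -2/9 + ((1*n)*4)/9 = -2/9 + (n*4)/9 = -2/9 + (4*n)/9 = -2/9 + 4*n/9)
N(A) = -1/(2*(6 + A)) (N(A) = -1/(2*(A + 6)) = -1/(2*(6 + A)))
Q(g) = 2*g*(g - 1/(104/9 + 8*g/9)) (Q(g) = (g + g)*(g - 1/(12 + 2*(-2/9 + 4*g/9))) = (2*g)*(g - 1/(12 + (-4/9 + 8*g/9))) = (2*g)*(g - 1/(104/9 + 8*g/9)) = 2*g*(g - 1/(104/9 + 8*g/9)))
(-5*(6 + 3)*4)*Q(0) = (-5*(6 + 3)*4)*((1/4)*0*(-9 + 8*0*(13 + 0))/(13 + 0)) = (-5*9*4)*((1/4)*0*(-9 + 8*0*13)/13) = (-45*4)*((1/4)*0*(1/13)*(-9 + 0)) = -45*0*(-9)/13 = -180*0 = 0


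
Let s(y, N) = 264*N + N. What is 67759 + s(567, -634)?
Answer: -100251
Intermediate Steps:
s(y, N) = 265*N
67759 + s(567, -634) = 67759 + 265*(-634) = 67759 - 168010 = -100251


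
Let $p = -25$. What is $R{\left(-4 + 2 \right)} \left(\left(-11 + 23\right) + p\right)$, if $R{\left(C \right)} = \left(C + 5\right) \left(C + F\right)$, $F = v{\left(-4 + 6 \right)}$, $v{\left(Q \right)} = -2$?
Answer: $156$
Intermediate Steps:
$F = -2$
$R{\left(C \right)} = \left(-2 + C\right) \left(5 + C\right)$ ($R{\left(C \right)} = \left(C + 5\right) \left(C - 2\right) = \left(5 + C\right) \left(-2 + C\right) = \left(-2 + C\right) \left(5 + C\right)$)
$R{\left(-4 + 2 \right)} \left(\left(-11 + 23\right) + p\right) = \left(-10 + \left(-4 + 2\right)^{2} + 3 \left(-4 + 2\right)\right) \left(\left(-11 + 23\right) - 25\right) = \left(-10 + \left(-2\right)^{2} + 3 \left(-2\right)\right) \left(12 - 25\right) = \left(-10 + 4 - 6\right) \left(-13\right) = \left(-12\right) \left(-13\right) = 156$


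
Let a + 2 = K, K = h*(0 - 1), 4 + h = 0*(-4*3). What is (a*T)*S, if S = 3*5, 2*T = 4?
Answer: 60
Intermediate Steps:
T = 2 (T = (1/2)*4 = 2)
S = 15
h = -4 (h = -4 + 0*(-4*3) = -4 + 0*(-12) = -4 + 0 = -4)
K = 4 (K = -4*(0 - 1) = -4*(-1) = 4)
a = 2 (a = -2 + 4 = 2)
(a*T)*S = (2*2)*15 = 4*15 = 60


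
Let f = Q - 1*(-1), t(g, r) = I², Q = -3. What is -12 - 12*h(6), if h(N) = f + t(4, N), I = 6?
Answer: -420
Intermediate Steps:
t(g, r) = 36 (t(g, r) = 6² = 36)
f = -2 (f = -3 - 1*(-1) = -3 + 1 = -2)
h(N) = 34 (h(N) = -2 + 36 = 34)
-12 - 12*h(6) = -12 - 12*34 = -12 - 408 = -420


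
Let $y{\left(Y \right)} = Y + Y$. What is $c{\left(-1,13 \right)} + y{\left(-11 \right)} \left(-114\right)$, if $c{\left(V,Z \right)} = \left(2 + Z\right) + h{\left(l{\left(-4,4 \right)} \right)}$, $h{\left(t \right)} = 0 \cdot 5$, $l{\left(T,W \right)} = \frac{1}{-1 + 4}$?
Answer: $2523$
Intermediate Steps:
$l{\left(T,W \right)} = \frac{1}{3}$
$h{\left(t \right)} = 0$
$c{\left(V,Z \right)} = 2 + Z$ ($c{\left(V,Z \right)} = \left(2 + Z\right) + 0 = 2 + Z$)
$y{\left(Y \right)} = 2 Y$
$c{\left(-1,13 \right)} + y{\left(-11 \right)} \left(-114\right) = \left(2 + 13\right) + 2 \left(-11\right) \left(-114\right) = 15 - -2508 = 15 + 2508 = 2523$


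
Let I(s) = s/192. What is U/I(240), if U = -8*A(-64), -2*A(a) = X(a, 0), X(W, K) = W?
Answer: -1024/5 ≈ -204.80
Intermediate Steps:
I(s) = s/192 (I(s) = s*(1/192) = s/192)
A(a) = -a/2
U = -256 (U = -(-4)*(-64) = -8*32 = -256)
U/I(240) = -256/((1/192)*240) = -256/5/4 = -256*4/5 = -1024/5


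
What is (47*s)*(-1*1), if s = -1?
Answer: 47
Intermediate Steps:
(47*s)*(-1*1) = (47*(-1))*(-1*1) = -47*(-1) = 47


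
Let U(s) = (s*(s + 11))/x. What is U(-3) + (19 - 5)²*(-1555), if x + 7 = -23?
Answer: -1523896/5 ≈ -3.0478e+5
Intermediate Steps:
x = -30 (x = -7 - 23 = -30)
U(s) = -s*(11 + s)/30 (U(s) = (s*(s + 11))/(-30) = (s*(11 + s))*(-1/30) = -s*(11 + s)/30)
U(-3) + (19 - 5)²*(-1555) = -1/30*(-3)*(11 - 3) + (19 - 5)²*(-1555) = -1/30*(-3)*8 + 14²*(-1555) = ⅘ + 196*(-1555) = ⅘ - 304780 = -1523896/5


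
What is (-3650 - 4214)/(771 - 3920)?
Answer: 7864/3149 ≈ 2.4973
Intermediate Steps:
(-3650 - 4214)/(771 - 3920) = -7864/(-3149) = -7864*(-1/3149) = 7864/3149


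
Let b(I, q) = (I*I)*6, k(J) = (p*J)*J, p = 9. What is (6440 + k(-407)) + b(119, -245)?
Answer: 1582247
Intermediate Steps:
k(J) = 9*J² (k(J) = (9*J)*J = 9*J²)
b(I, q) = 6*I² (b(I, q) = I²*6 = 6*I²)
(6440 + k(-407)) + b(119, -245) = (6440 + 9*(-407)²) + 6*119² = (6440 + 9*165649) + 6*14161 = (6440 + 1490841) + 84966 = 1497281 + 84966 = 1582247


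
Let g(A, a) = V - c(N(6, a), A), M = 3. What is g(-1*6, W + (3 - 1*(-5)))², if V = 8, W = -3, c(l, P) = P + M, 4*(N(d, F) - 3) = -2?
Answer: 121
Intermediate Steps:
N(d, F) = 5/2 (N(d, F) = 3 + (¼)*(-2) = 3 - ½ = 5/2)
c(l, P) = 3 + P (c(l, P) = P + 3 = 3 + P)
g(A, a) = 5 - A (g(A, a) = 8 - (3 + A) = 8 + (-3 - A) = 5 - A)
g(-1*6, W + (3 - 1*(-5)))² = (5 - (-1)*6)² = (5 - 1*(-6))² = (5 + 6)² = 11² = 121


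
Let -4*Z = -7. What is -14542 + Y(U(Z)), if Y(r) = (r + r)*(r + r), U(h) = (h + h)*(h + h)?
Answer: -55767/4 ≈ -13942.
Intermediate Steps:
Z = 7/4 (Z = -¼*(-7) = 7/4 ≈ 1.7500)
U(h) = 4*h² (U(h) = (2*h)*(2*h) = 4*h²)
Y(r) = 4*r² (Y(r) = (2*r)*(2*r) = 4*r²)
-14542 + Y(U(Z)) = -14542 + 4*(4*(7/4)²)² = -14542 + 4*(4*(49/16))² = -14542 + 4*(49/4)² = -14542 + 4*(2401/16) = -14542 + 2401/4 = -55767/4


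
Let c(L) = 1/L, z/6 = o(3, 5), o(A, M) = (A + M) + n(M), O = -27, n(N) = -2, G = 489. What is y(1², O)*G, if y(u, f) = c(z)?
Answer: 163/12 ≈ 13.583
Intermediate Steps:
o(A, M) = -2 + A + M (o(A, M) = (A + M) - 2 = -2 + A + M)
z = 36 (z = 6*(-2 + 3 + 5) = 6*6 = 36)
y(u, f) = 1/36
y(1², O)*G = (1/36)*489 = 163/12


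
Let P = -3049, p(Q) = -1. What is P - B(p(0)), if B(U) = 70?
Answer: -3119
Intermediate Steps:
P - B(p(0)) = -3049 - 1*70 = -3049 - 70 = -3119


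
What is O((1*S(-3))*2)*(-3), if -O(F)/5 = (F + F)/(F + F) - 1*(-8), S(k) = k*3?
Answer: 135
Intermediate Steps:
S(k) = 3*k
O(F) = -45 (O(F) = -5*((F + F)/(F + F) - 1*(-8)) = -5*((2*F)/((2*F)) + 8) = -5*((2*F)*(1/(2*F)) + 8) = -5*(1 + 8) = -5*9 = -45)
O((1*S(-3))*2)*(-3) = -45*(-3) = 135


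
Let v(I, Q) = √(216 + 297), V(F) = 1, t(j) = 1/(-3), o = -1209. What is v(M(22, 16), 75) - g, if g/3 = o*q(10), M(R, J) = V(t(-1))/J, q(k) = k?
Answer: 36270 + 3*√57 ≈ 36293.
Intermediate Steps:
t(j) = -⅓
M(R, J) = 1/J
g = -36270 (g = 3*(-1209*10) = 3*(-12090) = -36270)
v(I, Q) = 3*√57 (v(I, Q) = √513 = 3*√57)
v(M(22, 16), 75) - g = 3*√57 - 1*(-36270) = 3*√57 + 36270 = 36270 + 3*√57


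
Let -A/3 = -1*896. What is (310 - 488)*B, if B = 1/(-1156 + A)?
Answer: -89/766 ≈ -0.11619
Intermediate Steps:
A = 2688 (A = -(-3)*896 = -3*(-896) = 2688)
B = 1/1532 (B = 1/(-1156 + 2688) = 1/1532 ≈ 0.00065274)
(310 - 488)*B = (310 - 488)*(1/1532) = -178*1/1532 = -89/766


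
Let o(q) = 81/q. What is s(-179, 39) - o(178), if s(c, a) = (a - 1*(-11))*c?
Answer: -1593181/178 ≈ -8950.5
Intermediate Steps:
s(c, a) = c*(11 + a) (s(c, a) = (a + 11)*c = (11 + a)*c = c*(11 + a))
s(-179, 39) - o(178) = -179*(11 + 39) - 81/178 = -179*50 - 81/178 = -8950 - 1*81/178 = -8950 - 81/178 = -1593181/178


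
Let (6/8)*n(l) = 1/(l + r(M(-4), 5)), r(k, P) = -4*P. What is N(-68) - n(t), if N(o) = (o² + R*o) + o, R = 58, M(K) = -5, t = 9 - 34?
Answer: 82624/135 ≈ 612.03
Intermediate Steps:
t = -25
N(o) = o² + 59*o (N(o) = (o² + 58*o) + o = o² + 59*o)
n(l) = 4/(3*(-20 + l)) (n(l) = 4/(3*(l - 4*5)) = 4/(3*(l - 20)) = 4/(3*(-20 + l)))
N(-68) - n(t) = -68*(59 - 68) - 4/(3*(-20 - 25)) = -68*(-9) - 4/(3*(-45)) = 612 - 4*(-1)/(3*45) = 612 - 1*(-4/135) = 612 + 4/135 = 82624/135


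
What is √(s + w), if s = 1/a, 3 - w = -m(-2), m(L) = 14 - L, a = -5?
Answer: √470/5 ≈ 4.3359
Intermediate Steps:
w = 19 (w = 3 - (-1)*(14 - 1*(-2)) = 3 - (-1)*(14 + 2) = 3 - (-1)*16 = 3 - 1*(-16) = 3 + 16 = 19)
s = -⅕ (s = 1/(-5) = -⅕ ≈ -0.20000)
√(s + w) = √(-⅕ + 19) = √(94/5) = √470/5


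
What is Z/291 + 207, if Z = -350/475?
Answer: 1144489/5529 ≈ 207.00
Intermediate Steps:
Z = -14/19 (Z = -350*1/475 = -14/19 ≈ -0.73684)
Z/291 + 207 = -14/19/291 + 207 = (1/291)*(-14/19) + 207 = -14/5529 + 207 = 1144489/5529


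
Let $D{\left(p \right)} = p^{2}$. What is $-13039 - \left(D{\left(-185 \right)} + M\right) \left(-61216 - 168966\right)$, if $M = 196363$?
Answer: $53077193977$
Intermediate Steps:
$-13039 - \left(D{\left(-185 \right)} + M\right) \left(-61216 - 168966\right) = -13039 - \left(\left(-185\right)^{2} + 196363\right) \left(-61216 - 168966\right) = -13039 - \left(34225 + 196363\right) \left(-230182\right) = -13039 - 230588 \left(-230182\right) = -13039 - -53077207016 = -13039 + 53077207016 = 53077193977$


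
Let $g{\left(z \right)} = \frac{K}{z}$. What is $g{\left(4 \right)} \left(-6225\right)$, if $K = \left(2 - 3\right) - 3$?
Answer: $6225$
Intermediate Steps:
$K = -4$ ($K = -1 - 3 = -4$)
$g{\left(z \right)} = - \frac{4}{z}$
$g{\left(4 \right)} \left(-6225\right) = - \frac{4}{4} \left(-6225\right) = \left(-4\right) \frac{1}{4} \left(-6225\right) = \left(-1\right) \left(-6225\right) = 6225$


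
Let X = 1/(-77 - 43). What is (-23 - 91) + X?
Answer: -13681/120 ≈ -114.01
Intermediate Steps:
X = -1/120 (X = 1/(-120) = -1/120 ≈ -0.0083333)
(-23 - 91) + X = (-23 - 91) - 1/120 = -114 - 1/120 = -13681/120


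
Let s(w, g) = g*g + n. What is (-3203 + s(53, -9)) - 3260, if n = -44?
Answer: -6426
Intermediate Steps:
s(w, g) = -44 + g² (s(w, g) = g*g - 44 = g² - 44 = -44 + g²)
(-3203 + s(53, -9)) - 3260 = (-3203 + (-44 + (-9)²)) - 3260 = (-3203 + (-44 + 81)) - 3260 = (-3203 + 37) - 3260 = -3166 - 3260 = -6426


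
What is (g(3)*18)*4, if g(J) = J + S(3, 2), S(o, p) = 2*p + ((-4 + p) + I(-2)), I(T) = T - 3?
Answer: 0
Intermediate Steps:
I(T) = -3 + T
S(o, p) = -9 + 3*p (S(o, p) = 2*p + ((-4 + p) + (-3 - 2)) = 2*p + ((-4 + p) - 5) = 2*p + (-9 + p) = -9 + 3*p)
g(J) = -3 + J (g(J) = J + (-9 + 3*2) = J + (-9 + 6) = J - 3 = -3 + J)
(g(3)*18)*4 = ((-3 + 3)*18)*4 = (0*18)*4 = 0*4 = 0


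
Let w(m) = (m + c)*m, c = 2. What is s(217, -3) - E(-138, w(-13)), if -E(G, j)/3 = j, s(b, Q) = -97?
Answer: 332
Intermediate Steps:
w(m) = m*(2 + m) (w(m) = (m + 2)*m = (2 + m)*m = m*(2 + m))
E(G, j) = -3*j
s(217, -3) - E(-138, w(-13)) = -97 - (-3)*(-13*(2 - 13)) = -97 - (-3)*(-13*(-11)) = -97 - (-3)*143 = -97 - 1*(-429) = -97 + 429 = 332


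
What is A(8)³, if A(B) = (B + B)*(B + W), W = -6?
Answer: 32768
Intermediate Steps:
A(B) = 2*B*(-6 + B) (A(B) = (B + B)*(B - 6) = (2*B)*(-6 + B) = 2*B*(-6 + B))
A(8)³ = (2*8*(-6 + 8))³ = (2*8*2)³ = 32³ = 32768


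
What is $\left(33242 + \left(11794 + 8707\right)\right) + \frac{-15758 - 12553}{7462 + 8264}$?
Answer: $\frac{281711369}{5242} \approx 53741.0$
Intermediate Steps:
$\left(33242 + \left(11794 + 8707\right)\right) + \frac{-15758 - 12553}{7462 + 8264} = \left(33242 + 20501\right) - \frac{28311}{15726} = 53743 - \frac{9437}{5242} = \frac{281711369}{5242}$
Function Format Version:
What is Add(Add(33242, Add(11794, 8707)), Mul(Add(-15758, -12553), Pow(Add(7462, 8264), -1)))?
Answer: Rational(281711369, 5242) ≈ 53741.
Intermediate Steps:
Add(Add(33242, Add(11794, 8707)), Mul(Add(-15758, -12553), Pow(Add(7462, 8264), -1))) = Add(Add(33242, 20501), Mul(-28311, Pow(15726, -1))) = Add(53743, Mul(-28311, Rational(1, 15726))) = Add(53743, Rational(-9437, 5242)) = Rational(281711369, 5242)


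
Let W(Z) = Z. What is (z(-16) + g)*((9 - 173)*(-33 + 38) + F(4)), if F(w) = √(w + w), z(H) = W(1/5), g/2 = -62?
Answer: 101516 - 1238*√2/5 ≈ 1.0117e+5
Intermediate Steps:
g = -124 (g = 2*(-62) = -124)
z(H) = ⅕ (z(H) = 1/5 = ⅕)
F(w) = √2*√w (F(w) = √(2*w) = √2*√w)
(z(-16) + g)*((9 - 173)*(-33 + 38) + F(4)) = (⅕ - 124)*((9 - 173)*(-33 + 38) + √2*√4) = -619*(-164*5 + √2*2)/5 = -619*(-820 + 2*√2)/5 = 101516 - 1238*√2/5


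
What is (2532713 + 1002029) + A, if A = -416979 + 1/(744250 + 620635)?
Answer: 4255387952256/1364885 ≈ 3.1178e+6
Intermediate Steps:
A = -569128382414/1364885 (A = -416979 + 1/1364885 = -569128382414/1364885 ≈ -4.1698e+5)
(2532713 + 1002029) + A = (2532713 + 1002029) - 569128382414/1364885 = 3534742 - 569128382414/1364885 = 4255387952256/1364885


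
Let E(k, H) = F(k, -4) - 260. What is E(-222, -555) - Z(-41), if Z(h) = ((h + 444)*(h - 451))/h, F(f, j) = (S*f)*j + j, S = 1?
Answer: -4212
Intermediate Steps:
F(f, j) = j + f*j (F(f, j) = (1*f)*j + j = f*j + j = j + f*j)
E(k, H) = -264 - 4*k (E(k, H) = -4*(1 + k) - 260 = (-4 - 4*k) - 260 = -264 - 4*k)
Z(h) = (-451 + h)*(444 + h)/h (Z(h) = ((444 + h)*(-451 + h))/h = ((-451 + h)*(444 + h))/h = (-451 + h)*(444 + h)/h)
E(-222, -555) - Z(-41) = (-264 - 4*(-222)) - (-7 - 41 - 200244/(-41)) = (-264 + 888) - (-7 - 41 - 200244*(-1/41)) = 624 - (-7 - 41 + 4884) = 624 - 1*4836 = 624 - 4836 = -4212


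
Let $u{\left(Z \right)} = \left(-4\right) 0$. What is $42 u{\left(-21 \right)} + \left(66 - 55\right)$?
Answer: $11$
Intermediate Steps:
$u{\left(Z \right)} = 0$
$42 u{\left(-21 \right)} + \left(66 - 55\right) = 42 \cdot 0 + \left(66 - 55\right) = 0 + \left(66 - 55\right) = 0 + 11 = 11$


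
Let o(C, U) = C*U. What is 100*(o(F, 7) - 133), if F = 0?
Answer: -13300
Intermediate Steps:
100*(o(F, 7) - 133) = 100*(0*7 - 133) = 100*(0 - 133) = 100*(-133) = -13300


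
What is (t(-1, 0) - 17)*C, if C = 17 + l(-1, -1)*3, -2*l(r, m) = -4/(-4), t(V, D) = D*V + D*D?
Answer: -527/2 ≈ -263.50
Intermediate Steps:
t(V, D) = D**2 + D*V (t(V, D) = D*V + D**2 = D**2 + D*V)
l(r, m) = -1/2 (l(r, m) = -(-2)/(-4) = -(-2)*(-1)/4 = -1/2*1 = -1/2)
C = 31/2 (C = 17 - 1/2*3 = 17 - 3/2 = 31/2 ≈ 15.500)
(t(-1, 0) - 17)*C = (0*(0 - 1) - 17)*(31/2) = (0*(-1) - 17)*(31/2) = (0 - 17)*(31/2) = -17*31/2 = -527/2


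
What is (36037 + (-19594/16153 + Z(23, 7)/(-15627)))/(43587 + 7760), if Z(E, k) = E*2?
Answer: 9096258225971/12961160238057 ≈ 0.70181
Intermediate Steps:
Z(E, k) = 2*E
(36037 + (-19594/16153 + Z(23, 7)/(-15627)))/(43587 + 7760) = (36037 + (-19594/16153 + (2*23)/(-15627)))/(43587 + 7760) = (36037 + (-19594*1/16153 + 46*(-1/15627)))/51347 = (36037 + (-19594/16153 - 46/15627))*(1/51347) = (36037 - 306938476/252422931)*(1/51347) = (9096258225971/252422931)*(1/51347) = 9096258225971/12961160238057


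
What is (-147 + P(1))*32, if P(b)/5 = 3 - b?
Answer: -4384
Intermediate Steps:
P(b) = 15 - 5*b (P(b) = 5*(3 - b) = 15 - 5*b)
(-147 + P(1))*32 = (-147 + (15 - 5*1))*32 = (-147 + (15 - 5))*32 = (-147 + 10)*32 = -137*32 = -4384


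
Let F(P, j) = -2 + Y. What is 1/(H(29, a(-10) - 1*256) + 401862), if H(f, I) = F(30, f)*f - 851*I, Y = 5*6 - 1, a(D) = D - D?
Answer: 1/620501 ≈ 1.6116e-6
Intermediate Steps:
a(D) = 0
Y = 29 (Y = 30 - 1 = 29)
F(P, j) = 27 (F(P, j) = -2 + 29 = 27)
H(f, I) = -851*I + 27*f (H(f, I) = 27*f - 851*I = -851*I + 27*f)
1/(H(29, a(-10) - 1*256) + 401862) = 1/((-851*(0 - 1*256) + 27*29) + 401862) = 1/((-851*(0 - 256) + 783) + 401862) = 1/((-851*(-256) + 783) + 401862) = 1/((217856 + 783) + 401862) = 1/(218639 + 401862) = 1/620501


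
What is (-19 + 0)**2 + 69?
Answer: 430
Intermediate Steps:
(-19 + 0)**2 + 69 = (-19)**2 + 69 = 361 + 69 = 430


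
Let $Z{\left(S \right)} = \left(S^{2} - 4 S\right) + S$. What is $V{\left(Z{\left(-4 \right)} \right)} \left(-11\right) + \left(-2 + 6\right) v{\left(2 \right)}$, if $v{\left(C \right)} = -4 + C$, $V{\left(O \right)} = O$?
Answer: $-316$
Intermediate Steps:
$Z{\left(S \right)} = S^{2} - 3 S$
$V{\left(Z{\left(-4 \right)} \right)} \left(-11\right) + \left(-2 + 6\right) v{\left(2 \right)} = - 4 \left(-3 - 4\right) \left(-11\right) + \left(-2 + 6\right) \left(-4 + 2\right) = \left(-4\right) \left(-7\right) \left(-11\right) + 4 \left(-2\right) = 28 \left(-11\right) - 8 = -308 - 8 = -316$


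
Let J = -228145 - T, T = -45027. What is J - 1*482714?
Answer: -665832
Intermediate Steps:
J = -183118 (J = -228145 - 1*(-45027) = -228145 + 45027 = -183118)
J - 1*482714 = -183118 - 1*482714 = -183118 - 482714 = -665832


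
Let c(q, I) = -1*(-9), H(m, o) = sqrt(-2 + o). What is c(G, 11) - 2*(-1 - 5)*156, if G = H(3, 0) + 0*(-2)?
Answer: 1881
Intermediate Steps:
G = I*sqrt(2) (G = sqrt(-2 + 0) + 0*(-2) = sqrt(-2) + 0 = I*sqrt(2) + 0 = I*sqrt(2) ≈ 1.4142*I)
c(q, I) = 9
c(G, 11) - 2*(-1 - 5)*156 = 9 - 2*(-1 - 5)*156 = 9 - 2*(-6)*156 = 9 + 12*156 = 9 + 1872 = 1881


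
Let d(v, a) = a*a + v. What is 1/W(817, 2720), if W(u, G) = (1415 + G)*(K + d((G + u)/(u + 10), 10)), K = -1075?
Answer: -1/4013940 ≈ -2.4913e-7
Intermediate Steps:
d(v, a) = v + a² (d(v, a) = a² + v = v + a²)
W(u, G) = (-975 + (G + u)/(10 + u))*(1415 + G) (W(u, G) = (1415 + G)*(-1075 + ((G + u)/(u + 10) + 10²)) = (1415 + G)*(-1075 + ((G + u)/(10 + u) + 100)) = (1415 + G)*(-1075 + (100 + (G + u)/(10 + u))) = (1415 + G)*(-975 + (G + u)/(10 + u)) = (-975 + (G + u)/(10 + u))*(1415 + G))
1/W(817, 2720) = 1/((-13796250 + 2720² - 1378210*817 - 8335*2720 - 974*2720*817)/(10 + 817)) = 1/((-13796250 + 7398400 - 1125997570 - 22671200 - 2164461760)/827) = 1/((1/827)*(-3319528380)) = 1/(-4013940) = -1/4013940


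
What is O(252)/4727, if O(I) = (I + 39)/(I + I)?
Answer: 97/794136 ≈ 0.00012215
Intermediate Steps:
O(I) = (39 + I)/(2*I) (O(I) = (39 + I)/((2*I)) = (39 + I)*(1/(2*I)) = (39 + I)/(2*I))
O(252)/4727 = ((1/2)*(39 + 252)/252)/4727 = ((1/2)*(1/252)*291)*(1/4727) = (97/168)*(1/4727) = 97/794136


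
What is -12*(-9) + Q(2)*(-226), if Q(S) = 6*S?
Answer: -2604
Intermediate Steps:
-12*(-9) + Q(2)*(-226) = -12*(-9) + (6*2)*(-226) = 108 + 12*(-226) = 108 - 2712 = -2604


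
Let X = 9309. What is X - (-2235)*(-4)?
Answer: 369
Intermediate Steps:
X - (-2235)*(-4) = 9309 - (-2235)*(-4) = 9309 - 1*8940 = 9309 - 8940 = 369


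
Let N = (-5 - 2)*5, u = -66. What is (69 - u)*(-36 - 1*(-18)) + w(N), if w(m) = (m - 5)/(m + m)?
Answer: -17006/7 ≈ -2429.4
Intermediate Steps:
N = -35 (N = -7*5 = -35)
w(m) = (-5 + m)/(2*m) (w(m) = (-5 + m)/((2*m)) = (-5 + m)*(1/(2*m)) = (-5 + m)/(2*m))
(69 - u)*(-36 - 1*(-18)) + w(N) = (69 - 1*(-66))*(-36 - 1*(-18)) + (½)*(-5 - 35)/(-35) = (69 + 66)*(-36 + 18) + (½)*(-1/35)*(-40) = 135*(-18) + 4/7 = -2430 + 4/7 = -17006/7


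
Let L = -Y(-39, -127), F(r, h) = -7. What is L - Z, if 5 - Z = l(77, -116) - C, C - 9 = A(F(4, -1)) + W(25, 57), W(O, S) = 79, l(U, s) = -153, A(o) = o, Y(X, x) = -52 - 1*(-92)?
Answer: -279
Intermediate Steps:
Y(X, x) = 40 (Y(X, x) = -52 + 92 = 40)
C = 81 (C = 9 + (-7 + 79) = 9 + 72 = 81)
Z = 239 (Z = 5 - (-153 - 1*81) = 5 - (-153 - 81) = 5 - 1*(-234) = 5 + 234 = 239)
L = -40 (L = -1*40 = -40)
L - Z = -40 - 1*239 = -40 - 239 = -279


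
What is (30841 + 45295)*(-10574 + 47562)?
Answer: 2816118368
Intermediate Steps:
(30841 + 45295)*(-10574 + 47562) = 76136*36988 = 2816118368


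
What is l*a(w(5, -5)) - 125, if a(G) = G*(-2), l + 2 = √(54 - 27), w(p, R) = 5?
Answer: -105 - 30*√3 ≈ -156.96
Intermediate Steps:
l = -2 + 3*√3 (l = -2 + √(54 - 27) = -2 + √27 = -2 + 3*√3 ≈ 3.1962)
a(G) = -2*G
l*a(w(5, -5)) - 125 = (-2 + 3*√3)*(-2*5) - 125 = (-2 + 3*√3)*(-10) - 125 = (20 - 30*√3) - 125 = -105 - 30*√3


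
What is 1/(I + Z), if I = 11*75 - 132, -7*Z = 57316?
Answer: -1/7495 ≈ -0.00013342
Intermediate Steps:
Z = -8188 (Z = -⅐*57316 = -8188)
I = 693 (I = 825 - 132 = 693)
1/(I + Z) = 1/(693 - 8188) = 1/(-7495) = -1/7495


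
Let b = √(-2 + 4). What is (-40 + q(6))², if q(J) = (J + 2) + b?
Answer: (32 - √2)² ≈ 935.49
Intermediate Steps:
b = √2 ≈ 1.4142
q(J) = 2 + J + √2 (q(J) = (J + 2) + √2 = (2 + J) + √2 = 2 + J + √2)
(-40 + q(6))² = (-40 + (2 + 6 + √2))² = (-40 + (8 + √2))² = (-32 + √2)²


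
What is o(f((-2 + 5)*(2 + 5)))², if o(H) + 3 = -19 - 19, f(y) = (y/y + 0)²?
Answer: 1681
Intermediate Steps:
f(y) = 1 (f(y) = (1 + 0)² = 1² = 1)
o(H) = -41 (o(H) = -3 + (-19 - 19) = -3 - 38 = -41)
o(f((-2 + 5)*(2 + 5)))² = (-41)² = 1681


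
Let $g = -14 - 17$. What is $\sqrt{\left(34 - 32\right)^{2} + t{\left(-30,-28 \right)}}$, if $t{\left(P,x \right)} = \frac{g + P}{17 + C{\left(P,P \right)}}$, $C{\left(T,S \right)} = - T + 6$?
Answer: $\frac{\sqrt{8003}}{53} \approx 1.6879$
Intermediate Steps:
$g = -31$ ($g = -14 - 17 = -31$)
$C{\left(T,S \right)} = 6 - T$
$t{\left(P,x \right)} = \frac{-31 + P}{23 - P}$ ($t{\left(P,x \right)} = \frac{-31 + P}{17 - \left(-6 + P\right)} = \frac{-31 + P}{23 - P}$)
$\sqrt{\left(34 - 32\right)^{2} + t{\left(-30,-28 \right)}} = \sqrt{\left(34 - 32\right)^{2} + \frac{31 - -30}{-23 - 30}} = \sqrt{2^{2} + \frac{31 + 30}{-53}} = \sqrt{4 - \frac{61}{53}} = \sqrt{\frac{151}{53}} = \frac{\sqrt{8003}}{53}$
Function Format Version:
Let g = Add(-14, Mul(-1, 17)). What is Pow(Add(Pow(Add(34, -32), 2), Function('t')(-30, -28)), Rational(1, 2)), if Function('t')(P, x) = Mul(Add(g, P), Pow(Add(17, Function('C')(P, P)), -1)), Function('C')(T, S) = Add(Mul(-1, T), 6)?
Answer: Mul(Rational(1, 53), Pow(8003, Rational(1, 2))) ≈ 1.6879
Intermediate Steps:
g = -31 (g = Add(-14, -17) = -31)
Function('C')(T, S) = Add(6, Mul(-1, T))
Function('t')(P, x) = Mul(Pow(Add(23, Mul(-1, P)), -1), Add(-31, P)) (Function('t')(P, x) = Mul(Add(-31, P), Pow(Add(17, Add(6, Mul(-1, P))), -1)) = Mul(Add(-31, P), Pow(Add(23, Mul(-1, P)), -1)) = Mul(Pow(Add(23, Mul(-1, P)), -1), Add(-31, P)))
Pow(Add(Pow(Add(34, -32), 2), Function('t')(-30, -28)), Rational(1, 2)) = Pow(Add(Pow(Add(34, -32), 2), Mul(Pow(Add(-23, -30), -1), Add(31, Mul(-1, -30)))), Rational(1, 2)) = Pow(Add(Pow(2, 2), Mul(Pow(-53, -1), Add(31, 30))), Rational(1, 2)) = Pow(Add(4, Mul(Rational(-1, 53), 61)), Rational(1, 2)) = Pow(Add(4, Rational(-61, 53)), Rational(1, 2)) = Pow(Rational(151, 53), Rational(1, 2)) = Mul(Rational(1, 53), Pow(8003, Rational(1, 2)))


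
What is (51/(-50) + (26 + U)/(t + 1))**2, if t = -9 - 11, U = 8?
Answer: 7123561/902500 ≈ 7.8931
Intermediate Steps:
t = -20
(51/(-50) + (26 + U)/(t + 1))**2 = (51/(-50) + (26 + 8)/(-20 + 1))**2 = (51*(-1/50) + 34/(-19))**2 = (-51/50 + 34*(-1/19))**2 = (-51/50 - 34/19)**2 = (-2669/950)**2 = 7123561/902500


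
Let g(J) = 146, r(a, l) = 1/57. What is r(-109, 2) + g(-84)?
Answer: 8323/57 ≈ 146.02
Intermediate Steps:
r(a, l) = 1/57
r(-109, 2) + g(-84) = 1/57 + 146 = 8323/57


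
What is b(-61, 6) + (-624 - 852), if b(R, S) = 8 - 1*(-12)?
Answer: -1456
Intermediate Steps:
b(R, S) = 20 (b(R, S) = 8 + 12 = 20)
b(-61, 6) + (-624 - 852) = 20 + (-624 - 852) = 20 - 1476 = -1456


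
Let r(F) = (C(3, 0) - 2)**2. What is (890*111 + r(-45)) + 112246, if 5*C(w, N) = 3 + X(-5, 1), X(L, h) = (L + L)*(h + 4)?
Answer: 5279149/25 ≈ 2.1117e+5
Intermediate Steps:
X(L, h) = 2*L*(4 + h) (X(L, h) = (2*L)*(4 + h) = 2*L*(4 + h))
C(w, N) = -47/5 (C(w, N) = (3 + 2*(-5)*(4 + 1))/5 = (3 + 2*(-5)*5)/5 = (3 - 50)/5 = (1/5)*(-47) = -47/5)
r(F) = 3249/25 (r(F) = (-47/5 - 2)**2 = (-57/5)**2 = 3249/25)
(890*111 + r(-45)) + 112246 = (890*111 + 3249/25) + 112246 = (98790 + 3249/25) + 112246 = 2472999/25 + 112246 = 5279149/25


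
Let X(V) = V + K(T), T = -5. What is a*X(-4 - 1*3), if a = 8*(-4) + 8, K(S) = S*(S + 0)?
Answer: -432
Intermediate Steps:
K(S) = S² (K(S) = S*S = S²)
a = -24 (a = -32 + 8 = -24)
X(V) = 25 + V (X(V) = V + (-5)² = V + 25 = 25 + V)
a*X(-4 - 1*3) = -24*(25 + (-4 - 1*3)) = -24*(25 + (-4 - 3)) = -24*(25 - 7) = -24*18 = -432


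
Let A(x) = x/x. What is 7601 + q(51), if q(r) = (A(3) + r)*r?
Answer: 10253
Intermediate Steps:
A(x) = 1
q(r) = r*(1 + r) (q(r) = (1 + r)*r = r*(1 + r))
7601 + q(51) = 7601 + 51*(1 + 51) = 7601 + 51*52 = 7601 + 2652 = 10253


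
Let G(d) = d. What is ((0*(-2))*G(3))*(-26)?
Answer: 0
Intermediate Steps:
((0*(-2))*G(3))*(-26) = ((0*(-2))*3)*(-26) = (0*3)*(-26) = 0*(-26) = 0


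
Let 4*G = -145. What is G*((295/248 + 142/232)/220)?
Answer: -12957/43648 ≈ -0.29685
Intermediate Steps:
G = -145/4 (G = (1/4)*(-145) = -145/4 ≈ -36.250)
G*((295/248 + 142/232)/220) = -145*(295/248 + 142/232)/(4*220) = -145*(295*(1/248) + 142*(1/232))/(4*220) = -145*(295/248 + 71/116)/(4*220) = -64785/(992*220) = -145/4*12957/1582240 = -12957/43648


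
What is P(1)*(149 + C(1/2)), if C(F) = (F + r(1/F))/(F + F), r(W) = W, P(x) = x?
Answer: 303/2 ≈ 151.50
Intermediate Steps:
C(F) = (F + 1/F)/(2*F) (C(F) = (F + 1/F)/(F + F) = (F + 1/F)/((2*F)) = (F + 1/F)*(1/(2*F)) = (F + 1/F)/(2*F))
P(1)*(149 + C(1/2)) = 1*(149 + (1 + (1/2)²)/(2*(1/2)²)) = 1*(149 + (1 + (1*(½))²)/(2*(1*(½))²)) = 1*(149 + (1 + (½)²)/(2*2⁻²)) = 1*(149 + (½)*4*(1 + ¼)) = 1*(149 + (½)*4*(5/4)) = 1*(149 + 5/2) = 1*(303/2) = 303/2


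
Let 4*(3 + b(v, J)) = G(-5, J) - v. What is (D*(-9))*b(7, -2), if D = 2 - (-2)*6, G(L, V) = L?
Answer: 756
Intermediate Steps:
D = 14 (D = 2 - 1*(-12) = 2 + 12 = 14)
b(v, J) = -17/4 - v/4 (b(v, J) = -3 + (-5 - v)/4 = -3 + (-5/4 - v/4) = -17/4 - v/4)
(D*(-9))*b(7, -2) = (14*(-9))*(-17/4 - 1/4*7) = -126*(-17/4 - 7/4) = -126*(-6) = 756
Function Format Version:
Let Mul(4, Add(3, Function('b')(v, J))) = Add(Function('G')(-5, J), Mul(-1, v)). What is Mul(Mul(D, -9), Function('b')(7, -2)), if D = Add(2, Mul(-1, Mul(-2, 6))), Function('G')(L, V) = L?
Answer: 756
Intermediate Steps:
D = 14 (D = Add(2, Mul(-1, -12)) = Add(2, 12) = 14)
Function('b')(v, J) = Add(Rational(-17, 4), Mul(Rational(-1, 4), v)) (Function('b')(v, J) = Add(-3, Mul(Rational(1, 4), Add(-5, Mul(-1, v)))) = Add(-3, Add(Rational(-5, 4), Mul(Rational(-1, 4), v))) = Add(Rational(-17, 4), Mul(Rational(-1, 4), v)))
Mul(Mul(D, -9), Function('b')(7, -2)) = Mul(Mul(14, -9), Add(Rational(-17, 4), Mul(Rational(-1, 4), 7))) = Mul(-126, Add(Rational(-17, 4), Rational(-7, 4))) = Mul(-126, -6) = 756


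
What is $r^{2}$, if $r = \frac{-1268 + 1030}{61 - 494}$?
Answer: $\frac{56644}{187489} \approx 0.30212$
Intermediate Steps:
$r = \frac{238}{433}$ ($r = - \frac{238}{-433} = \left(-238\right) \left(- \frac{1}{433}\right) = \frac{238}{433} \approx 0.54965$)
$r^{2} = \left(\frac{238}{433}\right)^{2} = \frac{56644}{187489}$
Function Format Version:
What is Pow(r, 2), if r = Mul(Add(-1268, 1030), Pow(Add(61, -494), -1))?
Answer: Rational(56644, 187489) ≈ 0.30212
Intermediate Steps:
r = Rational(238, 433) (r = Mul(-238, Pow(-433, -1)) = Mul(-238, Rational(-1, 433)) = Rational(238, 433) ≈ 0.54965)
Pow(r, 2) = Pow(Rational(238, 433), 2) = Rational(56644, 187489)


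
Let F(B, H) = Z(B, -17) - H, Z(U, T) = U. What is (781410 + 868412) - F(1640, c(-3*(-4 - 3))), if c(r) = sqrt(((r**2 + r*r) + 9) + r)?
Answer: 1648182 + 4*sqrt(57) ≈ 1.6482e+6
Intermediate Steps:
c(r) = sqrt(9 + r + 2*r**2) (c(r) = sqrt(((r**2 + r**2) + 9) + r) = sqrt((2*r**2 + 9) + r) = sqrt((9 + 2*r**2) + r) = sqrt(9 + r + 2*r**2))
F(B, H) = B - H
(781410 + 868412) - F(1640, c(-3*(-4 - 3))) = (781410 + 868412) - (1640 - sqrt(9 - 3*(-4 - 3) + 2*(-3*(-4 - 3))**2)) = 1649822 - (1640 - sqrt(9 - 3*(-7) + 2*(-3*(-7))**2)) = 1649822 - (1640 - sqrt(9 + 21 + 2*21**2)) = 1649822 - (1640 - sqrt(9 + 21 + 2*441)) = 1649822 - (1640 - sqrt(9 + 21 + 882)) = 1649822 - (1640 - sqrt(912)) = 1649822 - (1640 - 4*sqrt(57)) = 1649822 + (-1640 + 4*sqrt(57)) = 1648182 + 4*sqrt(57)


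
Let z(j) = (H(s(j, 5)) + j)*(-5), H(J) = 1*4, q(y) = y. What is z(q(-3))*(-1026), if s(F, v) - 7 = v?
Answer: 5130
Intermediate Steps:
s(F, v) = 7 + v
H(J) = 4
z(j) = -20 - 5*j (z(j) = (4 + j)*(-5) = -20 - 5*j)
z(q(-3))*(-1026) = (-20 - 5*(-3))*(-1026) = (-20 + 15)*(-1026) = -5*(-1026) = 5130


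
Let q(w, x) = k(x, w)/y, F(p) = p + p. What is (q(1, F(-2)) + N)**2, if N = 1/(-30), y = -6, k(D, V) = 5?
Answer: 169/225 ≈ 0.75111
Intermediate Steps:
F(p) = 2*p
q(w, x) = -5/6 (q(w, x) = 5/(-6) = 5*(-1/6) = -5/6)
N = -1/30 ≈ -0.033333
(q(1, F(-2)) + N)**2 = (-5/6 - 1/30)**2 = (-13/15)**2 = 169/225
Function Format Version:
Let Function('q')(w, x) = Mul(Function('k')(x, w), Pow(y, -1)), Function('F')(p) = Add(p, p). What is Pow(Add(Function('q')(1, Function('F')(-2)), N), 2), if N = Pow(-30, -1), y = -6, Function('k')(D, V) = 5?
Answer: Rational(169, 225) ≈ 0.75111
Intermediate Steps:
Function('F')(p) = Mul(2, p)
Function('q')(w, x) = Rational(-5, 6) (Function('q')(w, x) = Mul(5, Pow(-6, -1)) = Mul(5, Rational(-1, 6)) = Rational(-5, 6))
N = Rational(-1, 30) ≈ -0.033333
Pow(Add(Function('q')(1, Function('F')(-2)), N), 2) = Pow(Add(Rational(-5, 6), Rational(-1, 30)), 2) = Pow(Rational(-13, 15), 2) = Rational(169, 225)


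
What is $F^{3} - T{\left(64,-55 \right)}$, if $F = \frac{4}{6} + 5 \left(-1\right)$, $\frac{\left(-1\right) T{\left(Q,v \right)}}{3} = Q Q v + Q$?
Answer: $- \frac{18244693}{27} \approx -6.7573 \cdot 10^{5}$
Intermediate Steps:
$T{\left(Q,v \right)} = - 3 Q - 3 v Q^{2}$ ($T{\left(Q,v \right)} = - 3 \left(Q Q v + Q\right) = - 3 \left(Q^{2} v + Q\right) = - 3 \left(v Q^{2} + Q\right) = - 3 \left(Q + v Q^{2}\right) = - 3 Q - 3 v Q^{2}$)
$F = - \frac{13}{3}$ ($F = 4 \cdot \frac{1}{6} - 5 = \frac{2}{3} - 5 = - \frac{13}{3} \approx -4.3333$)
$F^{3} - T{\left(64,-55 \right)} = \left(- \frac{13}{3}\right)^{3} - \left(-3\right) 64 \left(1 + 64 \left(-55\right)\right) = - \frac{2197}{27} - \left(-3\right) 64 \left(1 - 3520\right) = - \frac{2197}{27} - \left(-3\right) 64 \left(-3519\right) = - \frac{2197}{27} - 675648 = - \frac{18244693}{27}$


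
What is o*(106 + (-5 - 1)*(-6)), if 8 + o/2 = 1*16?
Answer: 2272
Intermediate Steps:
o = 16 (o = -16 + 2*(1*16) = -16 + 2*16 = -16 + 32 = 16)
o*(106 + (-5 - 1)*(-6)) = 16*(106 + (-5 - 1)*(-6)) = 16*(106 - 6*(-6)) = 16*(106 + 36) = 16*142 = 2272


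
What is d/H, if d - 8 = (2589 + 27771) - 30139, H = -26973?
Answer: -229/26973 ≈ -0.0084900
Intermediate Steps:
d = 229 (d = 8 + ((2589 + 27771) - 30139) = 8 + (30360 - 30139) = 8 + 221 = 229)
d/H = 229/(-26973) = 229*(-1/26973) = -229/26973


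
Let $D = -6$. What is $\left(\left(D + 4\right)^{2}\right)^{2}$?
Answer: $16$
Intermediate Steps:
$\left(\left(D + 4\right)^{2}\right)^{2} = \left(\left(-6 + 4\right)^{2}\right)^{2} = \left(\left(-2\right)^{2}\right)^{2} = 4^{2} = 16$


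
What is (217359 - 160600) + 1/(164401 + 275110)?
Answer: 24946204850/439511 ≈ 56759.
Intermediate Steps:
(217359 - 160600) + 1/(164401 + 275110) = 56759 + 1/439511 = 24946204850/439511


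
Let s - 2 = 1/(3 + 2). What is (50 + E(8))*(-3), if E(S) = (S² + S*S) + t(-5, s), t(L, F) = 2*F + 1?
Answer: -2751/5 ≈ -550.20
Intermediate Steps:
s = 11/5 (s = 2 + 1/(3 + 2) = 2 + 1/5 = 2 + ⅕ = 11/5 ≈ 2.2000)
t(L, F) = 1 + 2*F
E(S) = 27/5 + 2*S² (E(S) = (S² + S*S) + (1 + 2*(11/5)) = (S² + S²) + (1 + 22/5) = 2*S² + 27/5 = 27/5 + 2*S²)
(50 + E(8))*(-3) = (50 + (27/5 + 2*8²))*(-3) = (50 + (27/5 + 2*64))*(-3) = (50 + (27/5 + 128))*(-3) = (50 + 667/5)*(-3) = (917/5)*(-3) = -2751/5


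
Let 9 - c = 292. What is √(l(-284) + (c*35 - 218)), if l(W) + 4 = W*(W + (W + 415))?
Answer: 5*√1333 ≈ 182.55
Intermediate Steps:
c = -283 (c = 9 - 1*292 = 9 - 292 = -283)
l(W) = -4 + W*(415 + 2*W) (l(W) = -4 + W*(W + (W + 415)) = -4 + W*(W + (415 + W)) = -4 + W*(415 + 2*W))
√(l(-284) + (c*35 - 218)) = √((-4 + 2*(-284)² + 415*(-284)) + (-283*35 - 218)) = √((-4 + 2*80656 - 117860) + (-9905 - 218)) = √((-4 + 161312 - 117860) - 10123) = √(43448 - 10123) = √33325 = 5*√1333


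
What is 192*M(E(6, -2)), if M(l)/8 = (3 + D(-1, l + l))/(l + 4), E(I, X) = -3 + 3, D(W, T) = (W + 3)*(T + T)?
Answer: 1152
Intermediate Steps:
D(W, T) = 2*T*(3 + W) (D(W, T) = (3 + W)*(2*T) = 2*T*(3 + W))
E(I, X) = 0
M(l) = 8*(3 + 8*l)/(4 + l) (M(l) = 8*((3 + 2*(l + l)*(3 - 1))/(l + 4)) = 8*((3 + 2*(2*l)*2)/(4 + l)) = 8*((3 + 8*l)/(4 + l)) = 8*(3 + 8*l)/(4 + l))
192*M(E(6, -2)) = 192*(8*(3 + 8*0)/(4 + 0)) = 192*(8*(3 + 0)/4) = 192*(8*(1/4)*3) = 192*6 = 1152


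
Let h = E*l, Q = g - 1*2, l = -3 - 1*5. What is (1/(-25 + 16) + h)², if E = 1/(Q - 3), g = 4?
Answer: 5041/81 ≈ 62.235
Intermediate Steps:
l = -8 (l = -3 - 5 = -8)
Q = 2 (Q = 4 - 1*2 = 4 - 2 = 2)
E = -1 (E = 1/(2 - 3) = 1/(-1) = -1)
h = 8 (h = -1*(-8) = 8)
(1/(-25 + 16) + h)² = (1/(-25 + 16) + 8)² = (1/(-9) + 8)² = (-⅑ + 8)² = (71/9)² = 5041/81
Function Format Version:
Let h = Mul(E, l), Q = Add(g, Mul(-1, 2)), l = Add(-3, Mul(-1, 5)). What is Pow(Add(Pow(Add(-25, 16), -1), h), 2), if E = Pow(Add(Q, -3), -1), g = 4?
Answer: Rational(5041, 81) ≈ 62.235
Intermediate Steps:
l = -8 (l = Add(-3, -5) = -8)
Q = 2 (Q = Add(4, Mul(-1, 2)) = Add(4, -2) = 2)
E = -1 (E = Pow(Add(2, -3), -1) = Pow(-1, -1) = -1)
h = 8 (h = Mul(-1, -8) = 8)
Pow(Add(Pow(Add(-25, 16), -1), h), 2) = Pow(Add(Pow(Add(-25, 16), -1), 8), 2) = Pow(Add(Pow(-9, -1), 8), 2) = Pow(Add(Rational(-1, 9), 8), 2) = Pow(Rational(71, 9), 2) = Rational(5041, 81)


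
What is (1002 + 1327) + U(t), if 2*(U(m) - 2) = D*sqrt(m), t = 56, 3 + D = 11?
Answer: 2331 + 8*sqrt(14) ≈ 2360.9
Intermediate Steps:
D = 8 (D = -3 + 11 = 8)
U(m) = 2 + 4*sqrt(m) (U(m) = 2 + (8*sqrt(m))/2 = 2 + 4*sqrt(m))
(1002 + 1327) + U(t) = (1002 + 1327) + (2 + 4*sqrt(56)) = 2329 + (2 + 4*(2*sqrt(14))) = 2329 + (2 + 8*sqrt(14)) = 2331 + 8*sqrt(14)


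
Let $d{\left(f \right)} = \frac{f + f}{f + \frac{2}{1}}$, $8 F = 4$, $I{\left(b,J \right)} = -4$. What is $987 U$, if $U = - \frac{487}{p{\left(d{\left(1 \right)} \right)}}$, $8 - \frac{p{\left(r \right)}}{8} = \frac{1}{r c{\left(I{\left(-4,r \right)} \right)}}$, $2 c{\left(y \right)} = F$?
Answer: $- \frac{480669}{16} \approx -30042.0$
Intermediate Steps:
$F = \frac{1}{2}$ ($F = \frac{1}{8} \cdot 4 = \frac{1}{2} \approx 0.5$)
$c{\left(y \right)} = \frac{1}{4}$ ($c{\left(y \right)} = \frac{1}{2} \cdot \frac{1}{2} = \frac{1}{4}$)
$d{\left(f \right)} = \frac{2 f}{2 + f}$ ($d{\left(f \right)} = \frac{2 f}{f + 2 \cdot 1} = \frac{2 f}{f + 2} = \frac{2 f}{2 + f}$)
$p{\left(r \right)} = 64 - \frac{32}{r}$ ($p{\left(r \right)} = 64 - 8 \frac{\frac{1}{\frac{1}{4}}}{r} = 64 - 8 \frac{1}{r} 4 = 64 - 8 \frac{4}{r} = 64 - \frac{32}{r}$)
$U = - \frac{487}{16}$ ($U = - \frac{487}{64 - \frac{32}{2 \cdot 1 \frac{1}{2 + 1}}} = - \frac{487}{64 - \frac{32}{2 \cdot 1 \cdot \frac{1}{3}}} = - \frac{487}{64 - \frac{32}{\frac{2}{3}}} = - \frac{487}{64 - 48} = - \frac{487}{16} \approx -30.438$)
$987 U = 987 \left(- \frac{487}{16}\right) = - \frac{480669}{16}$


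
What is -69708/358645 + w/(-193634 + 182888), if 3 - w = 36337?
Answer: 6140962631/1926999585 ≈ 3.1868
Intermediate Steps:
w = -36334 (w = 3 - 1*36337 = 3 - 36337 = -36334)
-69708/358645 + w/(-193634 + 182888) = -69708/358645 - 36334/(-193634 + 182888) = -69708*1/358645 - 36334/(-10746) = -69708/358645 - 36334*(-1/10746) = -69708/358645 + 18167/5373 = 6140962631/1926999585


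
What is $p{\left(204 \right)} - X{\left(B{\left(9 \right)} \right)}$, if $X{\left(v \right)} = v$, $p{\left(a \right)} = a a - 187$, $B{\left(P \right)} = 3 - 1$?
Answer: $41427$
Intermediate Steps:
$B{\left(P \right)} = 2$ ($B{\left(P \right)} = 3 - 1 = 2$)
$p{\left(a \right)} = -187 + a^{2}$ ($p{\left(a \right)} = a^{2} - 187 = -187 + a^{2}$)
$p{\left(204 \right)} - X{\left(B{\left(9 \right)} \right)} = \left(-187 + 204^{2}\right) - 2 = \left(-187 + 41616\right) - 2 = 41429 - 2 = 41427$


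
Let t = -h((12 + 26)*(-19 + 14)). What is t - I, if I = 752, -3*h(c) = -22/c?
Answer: -214309/285 ≈ -751.96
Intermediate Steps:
h(c) = 22/(3*c) (h(c) = -(-22)/(3*c) = 22/(3*c))
t = 11/285 (t = -22/(3*((12 + 26)*(-19 + 14))) = -22/(3*(38*(-5))) = -22/(3*(-190)) = -22*(-1)/(3*190) = -1*(-11/285) = 11/285 ≈ 0.038597)
t - I = 11/285 - 1*752 = 11/285 - 752 = -214309/285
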